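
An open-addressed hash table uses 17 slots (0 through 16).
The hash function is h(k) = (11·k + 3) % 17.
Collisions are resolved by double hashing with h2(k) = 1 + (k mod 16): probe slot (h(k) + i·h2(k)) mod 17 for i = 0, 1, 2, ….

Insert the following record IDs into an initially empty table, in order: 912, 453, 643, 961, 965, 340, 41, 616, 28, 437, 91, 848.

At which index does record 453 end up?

912 hashes to 5; slot 5 is free -> place at 5.
453 hashes to 5, h2=6; 5 taken -> place at 11.
643 hashes to 4; slot 4 is free -> place at 4.
961 hashes to 0; slot 0 is free -> place at 0.
965 hashes to 10; slot 10 is free -> place at 10.
340 hashes to 3; slot 3 is free -> place at 3.
41 hashes to 12; slot 12 is free -> place at 12.
616 hashes to 13; slot 13 is free -> place at 13.
28 hashes to 5, h2=13; 5 taken -> place at 1.
437 hashes to 16; slot 16 is free -> place at 16.
91 hashes to 1, h2=12; 1,13 taken -> place at 8.
848 hashes to 15; slot 15 is free -> place at 15.
Table: [961, 28, _, 340, 643, 912, _, _, 91, _, 965, 453, 41, 616, _, 848, 437]

11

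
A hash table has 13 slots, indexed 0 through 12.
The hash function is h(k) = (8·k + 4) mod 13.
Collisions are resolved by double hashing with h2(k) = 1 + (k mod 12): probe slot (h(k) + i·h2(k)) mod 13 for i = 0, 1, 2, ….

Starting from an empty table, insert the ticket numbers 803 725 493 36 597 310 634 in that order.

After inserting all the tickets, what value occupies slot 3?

597

Insert 803: h=6, slot 6 empty → index 6.
Insert 725: h=6, h2=6, slot 6 occupied → index 12.
Insert 493: h=9, slot 9 empty → index 9.
Insert 36: h=6, h2=1, slot 6 occupied → index 7.
Insert 597: h=9, h2=10, slots 9,6 occupied → index 3.
Insert 310: h=1, slot 1 empty → index 1.
Insert 634: h=6, h2=11, slot 6 occupied → index 4.
Table: [_, 310, _, 597, 634, _, 803, 36, _, 493, _, _, 725]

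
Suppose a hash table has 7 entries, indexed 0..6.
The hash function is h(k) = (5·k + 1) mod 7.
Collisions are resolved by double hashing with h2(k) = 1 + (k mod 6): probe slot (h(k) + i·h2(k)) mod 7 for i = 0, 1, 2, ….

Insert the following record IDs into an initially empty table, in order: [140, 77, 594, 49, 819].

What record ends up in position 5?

49

Insert 140: h=1, slot 1 empty => index 1.
Insert 77: h=1, h2=6, slot 1 occupied => index 0.
Insert 594: h=3, slot 3 empty => index 3.
Insert 49: h=1, h2=2, slots 1,3 occupied => index 5.
Insert 819: h=1, h2=4, slots 1,5 occupied => index 2.
Table: [77, 140, 819, 594, ∅, 49, ∅]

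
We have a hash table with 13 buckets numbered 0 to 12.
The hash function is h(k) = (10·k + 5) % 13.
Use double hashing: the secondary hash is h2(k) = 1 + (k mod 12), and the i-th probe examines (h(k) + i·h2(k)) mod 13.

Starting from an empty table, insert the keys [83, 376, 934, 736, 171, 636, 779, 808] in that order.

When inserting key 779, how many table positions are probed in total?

Insert 83: h=3, slot 3 empty → index 3.
Insert 376: h=8, slot 8 empty → index 8.
Insert 934: h=11, slot 11 empty → index 11.
Insert 736: h=7, slot 7 empty → index 7.
Insert 171: h=12, slot 12 empty → index 12.
Insert 636: h=8, h2=1, slot 8 occupied → index 9.
Insert 779: h=8, h2=12, slots 8,7 occupied → index 6.
Insert 808: h=12, h2=5, slot 12 occupied → index 4.
Table: [-, -, -, 83, 808, -, 779, 736, 376, 636, -, 934, 171]

3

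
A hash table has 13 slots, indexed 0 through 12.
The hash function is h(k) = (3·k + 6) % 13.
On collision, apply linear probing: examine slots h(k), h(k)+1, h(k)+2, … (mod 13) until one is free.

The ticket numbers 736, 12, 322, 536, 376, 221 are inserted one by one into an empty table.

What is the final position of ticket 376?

736 hashes to 4; slot 4 is free → place at 4.
12 hashes to 3; slot 3 is free → place at 3.
322 hashes to 10; slot 10 is free → place at 10.
536 hashes to 2; slot 2 is free → place at 2.
376 hashes to 3; 3,4 taken → place at 5.
221 hashes to 6; slot 6 is free → place at 6.
Table: [—, —, 536, 12, 736, 376, 221, —, —, —, 322, —, —]

5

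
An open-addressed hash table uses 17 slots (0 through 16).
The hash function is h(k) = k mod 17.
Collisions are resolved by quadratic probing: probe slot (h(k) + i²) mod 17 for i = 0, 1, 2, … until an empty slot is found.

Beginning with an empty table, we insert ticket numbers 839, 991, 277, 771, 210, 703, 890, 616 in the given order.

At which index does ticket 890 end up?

14

Insert 839: h=6, slot 6 empty => index 6.
Insert 991: h=5, slot 5 empty => index 5.
Insert 277: h=5, slots 5,6 occupied => index 9.
Insert 771: h=6, slot 6 occupied => index 7.
Insert 210: h=6, slots 6,7 occupied => index 10.
Insert 703: h=6, slots 6,7,10 occupied => index 15.
Insert 890: h=6, slots 6,7,10,15,5 occupied => index 14.
Insert 616: h=4, slot 4 empty => index 4.
Table: [-, -, -, -, 616, 991, 839, 771, -, 277, 210, -, -, -, 890, 703, -]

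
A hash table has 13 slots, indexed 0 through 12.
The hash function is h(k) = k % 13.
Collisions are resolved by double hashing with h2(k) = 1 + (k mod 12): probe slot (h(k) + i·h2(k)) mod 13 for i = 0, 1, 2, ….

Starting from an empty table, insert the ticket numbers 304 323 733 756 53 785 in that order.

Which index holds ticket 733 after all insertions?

304: h=5 => slot 5
323: h=11 => slot 11
733: h=5, h2=2, probe 5,7 => slot 7
756: h=2 => slot 2
53: h=1 => slot 1
785: h=5, h2=6, probe 5,11,4 => slot 4
Table: [∅, 53, 756, ∅, 785, 304, ∅, 733, ∅, ∅, ∅, 323, ∅]

7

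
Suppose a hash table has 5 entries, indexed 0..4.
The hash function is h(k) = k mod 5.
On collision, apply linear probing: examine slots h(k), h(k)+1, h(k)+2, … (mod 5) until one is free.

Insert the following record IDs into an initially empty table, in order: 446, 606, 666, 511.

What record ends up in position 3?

666

446 hashes to 1; slot 1 is free → place at 1.
606 hashes to 1; 1 taken → place at 2.
666 hashes to 1; 1,2 taken → place at 3.
511 hashes to 1; 1,2,3 taken → place at 4.
Table: [∅, 446, 606, 666, 511]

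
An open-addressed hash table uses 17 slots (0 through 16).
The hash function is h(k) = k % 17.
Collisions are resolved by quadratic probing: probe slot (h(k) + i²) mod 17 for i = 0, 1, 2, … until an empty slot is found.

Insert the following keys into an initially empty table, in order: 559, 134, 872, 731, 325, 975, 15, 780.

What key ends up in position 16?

Insert 559: h=15, slot 15 empty -> index 15.
Insert 134: h=15, slot 15 occupied -> index 16.
Insert 872: h=5, slot 5 empty -> index 5.
Insert 731: h=0, slot 0 empty -> index 0.
Insert 325: h=2, slot 2 empty -> index 2.
Insert 975: h=6, slot 6 empty -> index 6.
Insert 15: h=15, slots 15,16,2 occupied -> index 7.
Insert 780: h=15, slots 15,16,2,7 occupied -> index 14.
Table: [731, _, 325, _, _, 872, 975, 15, _, _, _, _, _, _, 780, 559, 134]

134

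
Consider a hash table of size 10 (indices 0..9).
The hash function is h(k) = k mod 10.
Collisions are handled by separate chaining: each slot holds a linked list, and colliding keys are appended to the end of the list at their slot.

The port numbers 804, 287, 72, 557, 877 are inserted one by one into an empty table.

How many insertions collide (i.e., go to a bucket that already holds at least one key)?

2

804 → bucket 4
287 → bucket 7
72 → bucket 2
557 → bucket 7 (collision)
877 → bucket 7 (collision)
Final buckets:
0: _
1: _
2: 72
3: _
4: 804
5: _
6: _
7: 287 -> 557 -> 877
8: _
9: _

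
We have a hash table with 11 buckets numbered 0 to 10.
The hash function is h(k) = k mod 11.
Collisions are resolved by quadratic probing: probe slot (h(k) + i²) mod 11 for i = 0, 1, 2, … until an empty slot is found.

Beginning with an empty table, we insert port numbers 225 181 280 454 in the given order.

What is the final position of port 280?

225: h=5 -> slot 5
181: h=5, probe 5,6 -> slot 6
280: h=5, probe 5,6,9 -> slot 9
454: h=3 -> slot 3
Table: [-, -, -, 454, -, 225, 181, -, -, 280, -]

9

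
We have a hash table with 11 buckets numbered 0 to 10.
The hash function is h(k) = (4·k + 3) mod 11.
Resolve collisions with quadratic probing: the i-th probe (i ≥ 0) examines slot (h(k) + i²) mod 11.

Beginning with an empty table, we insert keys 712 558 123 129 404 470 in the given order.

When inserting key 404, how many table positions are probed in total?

5

712: h=2 => slot 2
558: h=2, probe 2,3 => slot 3
123: h=0 => slot 0
129: h=2, probe 2,3,6 => slot 6
404: h=2, probe 2,3,6,0,7 => slot 7
470: h=2, probe 2,3,6,0,7,5 => slot 5
Table: [123, -, 712, 558, -, 470, 129, 404, -, -, -]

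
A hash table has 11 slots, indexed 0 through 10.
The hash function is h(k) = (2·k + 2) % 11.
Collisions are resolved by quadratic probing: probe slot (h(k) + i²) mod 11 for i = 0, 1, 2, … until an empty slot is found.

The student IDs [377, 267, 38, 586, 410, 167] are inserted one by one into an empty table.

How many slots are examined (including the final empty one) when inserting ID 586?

377 hashes to 8; slot 8 is free => place at 8.
267 hashes to 8; 8 taken => place at 9.
38 hashes to 1; slot 1 is free => place at 1.
586 hashes to 8; 8,9,1 taken => place at 6.
410 hashes to 8; 8,9,1,6 taken => place at 2.
167 hashes to 6; 6 taken => place at 7.
Table: [., 38, 410, ., ., ., 586, 167, 377, 267, .]

4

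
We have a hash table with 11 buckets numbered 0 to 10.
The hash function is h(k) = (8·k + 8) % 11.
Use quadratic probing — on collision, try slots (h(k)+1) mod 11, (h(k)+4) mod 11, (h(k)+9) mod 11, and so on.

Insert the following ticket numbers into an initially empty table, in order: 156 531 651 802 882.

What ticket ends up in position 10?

531

156 hashes to 2; slot 2 is free => place at 2.
531 hashes to 10; slot 10 is free => place at 10.
651 hashes to 2; 2 taken => place at 3.
802 hashes to 0; slot 0 is free => place at 0.
882 hashes to 2; 2,3 taken => place at 6.
Table: [802, ∅, 156, 651, ∅, ∅, 882, ∅, ∅, ∅, 531]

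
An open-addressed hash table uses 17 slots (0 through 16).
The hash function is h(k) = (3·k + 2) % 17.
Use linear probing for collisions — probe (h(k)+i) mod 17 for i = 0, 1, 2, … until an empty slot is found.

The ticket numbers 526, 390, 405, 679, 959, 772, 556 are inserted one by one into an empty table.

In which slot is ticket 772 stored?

7

526: h=16 -> slot 16
390: h=16, probe 16,0 -> slot 0
405: h=10 -> slot 10
679: h=16, probe 16,0,1 -> slot 1
959: h=6 -> slot 6
772: h=6, probe 6,7 -> slot 7
556: h=4 -> slot 4
Table: [390, 679, ., ., 556, ., 959, 772, ., ., 405, ., ., ., ., ., 526]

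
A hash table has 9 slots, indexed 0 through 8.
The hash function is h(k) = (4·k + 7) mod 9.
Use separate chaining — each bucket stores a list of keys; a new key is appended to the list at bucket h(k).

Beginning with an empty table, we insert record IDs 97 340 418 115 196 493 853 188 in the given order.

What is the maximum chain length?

97 -> bucket 8
340 -> bucket 8 (collision)
418 -> bucket 5
115 -> bucket 8 (collision)
196 -> bucket 8 (collision)
493 -> bucket 8 (collision)
853 -> bucket 8 (collision)
188 -> bucket 3
Final buckets:
0: .
1: .
2: .
3: 188
4: .
5: 418
6: .
7: .
8: 97 -> 340 -> 115 -> 196 -> 493 -> 853

6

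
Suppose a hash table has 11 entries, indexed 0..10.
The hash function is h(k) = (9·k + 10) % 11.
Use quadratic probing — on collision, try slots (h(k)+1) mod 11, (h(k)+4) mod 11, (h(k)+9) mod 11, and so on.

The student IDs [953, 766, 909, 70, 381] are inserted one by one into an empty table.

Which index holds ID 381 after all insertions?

Insert 953: h=7, slot 7 empty => index 7.
Insert 766: h=7, slot 7 occupied => index 8.
Insert 909: h=7, slots 7,8 occupied => index 0.
Insert 70: h=2, slot 2 empty => index 2.
Insert 381: h=7, slots 7,8,0 occupied => index 5.
Table: [909, ., 70, ., ., 381, ., 953, 766, ., .]

5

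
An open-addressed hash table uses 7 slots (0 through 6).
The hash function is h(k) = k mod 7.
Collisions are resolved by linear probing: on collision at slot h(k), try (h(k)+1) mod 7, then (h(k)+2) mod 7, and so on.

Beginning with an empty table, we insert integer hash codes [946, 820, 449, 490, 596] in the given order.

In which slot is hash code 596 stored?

946 hashes to 1; slot 1 is free => place at 1.
820 hashes to 1; 1 taken => place at 2.
449 hashes to 1; 1,2 taken => place at 3.
490 hashes to 0; slot 0 is free => place at 0.
596 hashes to 1; 1,2,3 taken => place at 4.
Table: [490, 946, 820, 449, 596, ., .]

4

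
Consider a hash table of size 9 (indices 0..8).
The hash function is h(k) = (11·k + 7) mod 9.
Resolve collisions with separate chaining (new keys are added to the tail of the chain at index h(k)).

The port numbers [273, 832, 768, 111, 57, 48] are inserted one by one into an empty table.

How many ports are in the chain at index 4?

5

Insert 273: h=4, bucket 4 empty → new chain.
Insert 832: h=6, bucket 6 empty → new chain.
Insert 768: h=4, bucket 4 nonempty → append to chain.
Insert 111: h=4, bucket 4 nonempty → append to chain.
Insert 57: h=4, bucket 4 nonempty → append to chain.
Insert 48: h=4, bucket 4 nonempty → append to chain.
Final buckets:
0: ∅
1: ∅
2: ∅
3: ∅
4: 273 -> 768 -> 111 -> 57 -> 48
5: ∅
6: 832
7: ∅
8: ∅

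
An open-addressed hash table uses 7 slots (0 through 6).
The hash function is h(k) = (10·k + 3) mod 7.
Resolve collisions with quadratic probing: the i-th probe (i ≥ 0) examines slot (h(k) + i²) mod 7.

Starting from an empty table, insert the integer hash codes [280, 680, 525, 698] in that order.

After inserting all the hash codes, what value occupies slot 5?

280: h=3 -> slot 3
680: h=6 -> slot 6
525: h=3, probe 3,4 -> slot 4
698: h=4, probe 4,5 -> slot 5
Table: [—, —, —, 280, 525, 698, 680]

698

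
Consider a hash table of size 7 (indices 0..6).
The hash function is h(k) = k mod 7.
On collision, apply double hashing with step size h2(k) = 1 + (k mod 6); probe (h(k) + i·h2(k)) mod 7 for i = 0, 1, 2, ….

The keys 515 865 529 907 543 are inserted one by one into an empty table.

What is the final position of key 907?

515: h=4 → slot 4
865: h=4, h2=2, probe 4,6 → slot 6
529: h=4, h2=2, probe 4,6,1 → slot 1
907: h=4, h2=2, probe 4,6,1,3 → slot 3
543: h=4, h2=4, probe 4,1,5 → slot 5
Table: [—, 529, —, 907, 515, 543, 865]

3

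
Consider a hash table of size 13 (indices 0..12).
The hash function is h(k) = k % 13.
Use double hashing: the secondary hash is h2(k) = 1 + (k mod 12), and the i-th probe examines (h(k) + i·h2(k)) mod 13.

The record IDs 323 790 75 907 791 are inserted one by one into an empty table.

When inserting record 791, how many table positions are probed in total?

323: h=11 => slot 11
790: h=10 => slot 10
75: h=10, h2=4, probe 10,1 => slot 1
907: h=10, h2=8, probe 10,5 => slot 5
791: h=11, h2=12, probe 11,10,9 => slot 9
Table: [—, 75, —, —, —, 907, —, —, —, 791, 790, 323, —]

3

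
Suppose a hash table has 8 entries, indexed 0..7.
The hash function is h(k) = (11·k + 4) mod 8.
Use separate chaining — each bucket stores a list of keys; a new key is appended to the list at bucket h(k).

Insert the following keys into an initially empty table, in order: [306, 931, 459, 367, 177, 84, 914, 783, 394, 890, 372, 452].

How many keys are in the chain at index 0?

306 -> bucket 2
931 -> bucket 5
459 -> bucket 5 (collision)
367 -> bucket 1
177 -> bucket 7
84 -> bucket 0
914 -> bucket 2 (collision)
783 -> bucket 1 (collision)
394 -> bucket 2 (collision)
890 -> bucket 2 (collision)
372 -> bucket 0 (collision)
452 -> bucket 0 (collision)
Final buckets:
0: 84 -> 372 -> 452
1: 367 -> 783
2: 306 -> 914 -> 394 -> 890
3: -
4: -
5: 931 -> 459
6: -
7: 177

3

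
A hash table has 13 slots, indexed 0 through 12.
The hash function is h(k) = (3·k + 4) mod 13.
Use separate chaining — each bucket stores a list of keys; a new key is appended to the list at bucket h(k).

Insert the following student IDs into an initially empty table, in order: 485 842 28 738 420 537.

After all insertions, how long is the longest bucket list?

485 -> bucket 3
842 -> bucket 8
28 -> bucket 10
738 -> bucket 8 (collision)
420 -> bucket 3 (collision)
537 -> bucket 3 (collision)
Final buckets:
0: ∅
1: ∅
2: ∅
3: 485 -> 420 -> 537
4: ∅
5: ∅
6: ∅
7: ∅
8: 842 -> 738
9: ∅
10: 28
11: ∅
12: ∅

3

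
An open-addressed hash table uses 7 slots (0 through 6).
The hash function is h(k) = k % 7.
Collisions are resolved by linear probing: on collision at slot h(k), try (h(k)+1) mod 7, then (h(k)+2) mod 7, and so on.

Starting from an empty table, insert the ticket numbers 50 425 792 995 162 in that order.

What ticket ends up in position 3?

995

50: h=1 => slot 1
425: h=5 => slot 5
792: h=1, probe 1,2 => slot 2
995: h=1, probe 1,2,3 => slot 3
162: h=1, probe 1,2,3,4 => slot 4
Table: [., 50, 792, 995, 162, 425, .]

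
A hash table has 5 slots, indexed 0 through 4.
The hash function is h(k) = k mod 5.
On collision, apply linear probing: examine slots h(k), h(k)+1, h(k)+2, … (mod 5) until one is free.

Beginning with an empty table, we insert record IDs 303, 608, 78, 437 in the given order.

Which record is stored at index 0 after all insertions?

78

303: h=3 -> slot 3
608: h=3, probe 3,4 -> slot 4
78: h=3, probe 3,4,0 -> slot 0
437: h=2 -> slot 2
Table: [78, -, 437, 303, 608]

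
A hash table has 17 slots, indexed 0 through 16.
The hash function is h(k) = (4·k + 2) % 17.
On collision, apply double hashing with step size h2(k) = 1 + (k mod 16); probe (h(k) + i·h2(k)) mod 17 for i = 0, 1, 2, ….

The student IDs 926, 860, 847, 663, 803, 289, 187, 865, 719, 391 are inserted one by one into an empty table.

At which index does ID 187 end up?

14

Insert 926: h=0, slot 0 empty → index 0.
Insert 860: h=8, slot 8 empty → index 8.
Insert 847: h=7, slot 7 empty → index 7.
Insert 663: h=2, slot 2 empty → index 2.
Insert 803: h=1, slot 1 empty → index 1.
Insert 289: h=2, h2=2, slot 2 occupied → index 4.
Insert 187: h=2, h2=12, slot 2 occupied → index 14.
Insert 865: h=11, slot 11 empty → index 11.
Insert 719: h=5, slot 5 empty → index 5.
Insert 391: h=2, h2=8, slot 2 occupied → index 10.
Table: [926, 803, 663, ., 289, 719, ., 847, 860, ., 391, 865, ., ., 187, ., .]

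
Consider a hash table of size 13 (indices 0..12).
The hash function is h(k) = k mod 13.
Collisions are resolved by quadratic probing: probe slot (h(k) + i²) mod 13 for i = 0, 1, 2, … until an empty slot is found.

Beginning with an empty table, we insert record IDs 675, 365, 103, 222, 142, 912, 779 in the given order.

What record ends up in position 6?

675 hashes to 12; slot 12 is free → place at 12.
365 hashes to 1; slot 1 is free → place at 1.
103 hashes to 12; 12 taken → place at 0.
222 hashes to 1; 1 taken → place at 2.
142 hashes to 12; 12,0 taken → place at 3.
912 hashes to 2; 2,3 taken → place at 6.
779 hashes to 12; 12,0,3 taken → place at 8.
Table: [103, 365, 222, 142, -, -, 912, -, 779, -, -, -, 675]

912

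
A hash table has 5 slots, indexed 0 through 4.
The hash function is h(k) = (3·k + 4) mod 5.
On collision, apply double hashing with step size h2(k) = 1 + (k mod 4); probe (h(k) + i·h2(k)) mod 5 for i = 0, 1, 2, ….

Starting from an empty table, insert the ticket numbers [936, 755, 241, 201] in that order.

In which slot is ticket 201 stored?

3

Insert 936: h=2, slot 2 empty => index 2.
Insert 755: h=4, slot 4 empty => index 4.
Insert 241: h=2, h2=2, slots 2,4 occupied => index 1.
Insert 201: h=2, h2=2, slots 2,4,1 occupied => index 3.
Table: [_, 241, 936, 201, 755]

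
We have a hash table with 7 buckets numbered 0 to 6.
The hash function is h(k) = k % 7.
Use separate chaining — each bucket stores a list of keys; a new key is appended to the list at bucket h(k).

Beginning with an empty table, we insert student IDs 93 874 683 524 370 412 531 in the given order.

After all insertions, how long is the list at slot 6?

93 → bucket 2
874 → bucket 6
683 → bucket 4
524 → bucket 6 (collision)
370 → bucket 6 (collision)
412 → bucket 6 (collision)
531 → bucket 6 (collision)
Final buckets:
0: —
1: —
2: 93
3: —
4: 683
5: —
6: 874 -> 524 -> 370 -> 412 -> 531

5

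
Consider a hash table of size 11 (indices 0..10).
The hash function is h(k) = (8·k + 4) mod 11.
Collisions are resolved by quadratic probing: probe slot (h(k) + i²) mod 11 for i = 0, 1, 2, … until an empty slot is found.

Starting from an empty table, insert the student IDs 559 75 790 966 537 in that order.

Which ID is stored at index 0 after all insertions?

Insert 559: h=10, slot 10 empty → index 10.
Insert 75: h=10, slot 10 occupied → index 0.
Insert 790: h=10, slots 10,0 occupied → index 3.
Insert 966: h=10, slots 10,0,3 occupied → index 8.
Insert 537: h=10, slots 10,0,3,8 occupied → index 4.
Table: [75, ., ., 790, 537, ., ., ., 966, ., 559]

75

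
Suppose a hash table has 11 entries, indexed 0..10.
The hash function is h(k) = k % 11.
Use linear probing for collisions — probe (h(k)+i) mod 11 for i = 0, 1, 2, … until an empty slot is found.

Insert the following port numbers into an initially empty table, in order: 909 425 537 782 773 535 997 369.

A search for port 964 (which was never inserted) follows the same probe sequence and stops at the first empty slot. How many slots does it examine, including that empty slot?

7

909: h=7 → slot 7
425: h=7, probe 7,8 → slot 8
537: h=9 → slot 9
782: h=1 → slot 1
773: h=3 → slot 3
535: h=7, probe 7,8,9,10 → slot 10
997: h=7, probe 7,8,9,10,0 → slot 0
369: h=6 → slot 6
Table: [997, 782, _, 773, _, _, 369, 909, 425, 537, 535]
Lookup 964: h=7, probe 7,8,9,10,0,1,2 → slot 2 empty, not found.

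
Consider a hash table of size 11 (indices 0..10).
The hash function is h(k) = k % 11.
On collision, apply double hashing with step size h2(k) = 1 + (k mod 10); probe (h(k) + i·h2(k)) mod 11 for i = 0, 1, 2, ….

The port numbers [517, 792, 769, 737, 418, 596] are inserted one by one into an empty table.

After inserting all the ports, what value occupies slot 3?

792

Insert 517: h=0, slot 0 empty -> index 0.
Insert 792: h=0, h2=3, slot 0 occupied -> index 3.
Insert 769: h=10, slot 10 empty -> index 10.
Insert 737: h=0, h2=8, slot 0 occupied -> index 8.
Insert 418: h=0, h2=9, slot 0 occupied -> index 9.
Insert 596: h=2, slot 2 empty -> index 2.
Table: [517, _, 596, 792, _, _, _, _, 737, 418, 769]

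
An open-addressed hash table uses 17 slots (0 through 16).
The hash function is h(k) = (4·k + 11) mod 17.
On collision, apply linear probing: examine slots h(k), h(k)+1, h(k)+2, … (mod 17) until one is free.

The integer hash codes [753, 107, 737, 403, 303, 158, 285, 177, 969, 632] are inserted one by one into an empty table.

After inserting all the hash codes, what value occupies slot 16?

Insert 753: h=14, slot 14 empty → index 14.
Insert 107: h=14, slot 14 occupied → index 15.
Insert 737: h=1, slot 1 empty → index 1.
Insert 403: h=8, slot 8 empty → index 8.
Insert 303: h=16, slot 16 empty → index 16.
Insert 158: h=14, slots 14,15,16 occupied → index 0.
Insert 285: h=12, slot 12 empty → index 12.
Insert 177: h=5, slot 5 empty → index 5.
Insert 969: h=11, slot 11 empty → index 11.
Insert 632: h=6, slot 6 empty → index 6.
Table: [158, 737, —, —, —, 177, 632, —, 403, —, —, 969, 285, —, 753, 107, 303]

303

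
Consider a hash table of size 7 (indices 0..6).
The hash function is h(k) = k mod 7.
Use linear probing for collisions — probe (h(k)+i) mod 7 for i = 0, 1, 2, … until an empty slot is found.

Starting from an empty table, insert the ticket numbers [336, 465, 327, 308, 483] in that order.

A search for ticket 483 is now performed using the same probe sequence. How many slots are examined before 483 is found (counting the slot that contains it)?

336 hashes to 0; slot 0 is free → place at 0.
465 hashes to 3; slot 3 is free → place at 3.
327 hashes to 5; slot 5 is free → place at 5.
308 hashes to 0; 0 taken → place at 1.
483 hashes to 0; 0,1 taken → place at 2.
Table: [336, 308, 483, 465, ∅, 327, ∅]
Lookup 483: h=0, probe 0,1,2 → found at 2.

3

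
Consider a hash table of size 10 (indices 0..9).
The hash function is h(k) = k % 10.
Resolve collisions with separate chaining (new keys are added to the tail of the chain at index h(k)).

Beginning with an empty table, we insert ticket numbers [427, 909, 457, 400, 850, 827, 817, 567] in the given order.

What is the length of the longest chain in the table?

5

Insert 427: h=7, bucket 7 empty → new chain.
Insert 909: h=9, bucket 9 empty → new chain.
Insert 457: h=7, bucket 7 nonempty → append to chain.
Insert 400: h=0, bucket 0 empty → new chain.
Insert 850: h=0, bucket 0 nonempty → append to chain.
Insert 827: h=7, bucket 7 nonempty → append to chain.
Insert 817: h=7, bucket 7 nonempty → append to chain.
Insert 567: h=7, bucket 7 nonempty → append to chain.
Final buckets:
0: 400 -> 850
1: .
2: .
3: .
4: .
5: .
6: .
7: 427 -> 457 -> 827 -> 817 -> 567
8: .
9: 909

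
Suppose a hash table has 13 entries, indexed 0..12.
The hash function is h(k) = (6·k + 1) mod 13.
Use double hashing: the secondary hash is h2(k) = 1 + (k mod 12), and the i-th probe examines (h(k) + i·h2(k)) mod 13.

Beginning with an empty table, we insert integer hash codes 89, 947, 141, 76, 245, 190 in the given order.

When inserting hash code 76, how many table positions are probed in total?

Insert 89: h=2, slot 2 empty -> index 2.
Insert 947: h=2, h2=12, slot 2 occupied -> index 1.
Insert 141: h=2, h2=10, slot 2 occupied -> index 12.
Insert 76: h=2, h2=5, slot 2 occupied -> index 7.
Insert 245: h=2, h2=6, slot 2 occupied -> index 8.
Insert 190: h=10, slot 10 empty -> index 10.
Table: [_, 947, 89, _, _, _, _, 76, 245, _, 190, _, 141]

2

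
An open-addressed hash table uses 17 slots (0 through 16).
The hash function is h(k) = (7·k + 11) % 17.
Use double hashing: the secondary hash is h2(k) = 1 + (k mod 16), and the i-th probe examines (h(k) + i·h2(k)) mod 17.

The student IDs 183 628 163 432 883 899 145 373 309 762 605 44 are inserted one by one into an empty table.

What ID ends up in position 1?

605

Insert 183: h=0, slot 0 empty → index 0.
Insert 628: h=4, slot 4 empty → index 4.
Insert 163: h=13, slot 13 empty → index 13.
Insert 432: h=9, slot 9 empty → index 9.
Insert 883: h=4, h2=4, slot 4 occupied → index 8.
Insert 899: h=14, slot 14 empty → index 14.
Insert 145: h=6, slot 6 empty → index 6.
Insert 373: h=4, h2=6, slot 4 occupied → index 10.
Insert 309: h=15, slot 15 empty → index 15.
Insert 762: h=7, slot 7 empty → index 7.
Insert 605: h=13, h2=14, slots 13,10,7,4 occupied → index 1.
Insert 44: h=13, h2=13, slots 13,9 occupied → index 5.
Table: [183, 605, —, —, 628, 44, 145, 762, 883, 432, 373, —, —, 163, 899, 309, —]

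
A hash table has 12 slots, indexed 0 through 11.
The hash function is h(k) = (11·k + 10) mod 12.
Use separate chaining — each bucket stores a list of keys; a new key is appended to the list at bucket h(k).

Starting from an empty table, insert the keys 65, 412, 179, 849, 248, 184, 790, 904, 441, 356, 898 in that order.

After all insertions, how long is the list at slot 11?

Insert 65: h=5, bucket 5 empty -> new chain.
Insert 412: h=6, bucket 6 empty -> new chain.
Insert 179: h=11, bucket 11 empty -> new chain.
Insert 849: h=1, bucket 1 empty -> new chain.
Insert 248: h=2, bucket 2 empty -> new chain.
Insert 184: h=6, bucket 6 nonempty -> append to chain.
Insert 790: h=0, bucket 0 empty -> new chain.
Insert 904: h=6, bucket 6 nonempty -> append to chain.
Insert 441: h=1, bucket 1 nonempty -> append to chain.
Insert 356: h=2, bucket 2 nonempty -> append to chain.
Insert 898: h=0, bucket 0 nonempty -> append to chain.
Final buckets:
0: 790 -> 898
1: 849 -> 441
2: 248 -> 356
3: -
4: -
5: 65
6: 412 -> 184 -> 904
7: -
8: -
9: -
10: -
11: 179

1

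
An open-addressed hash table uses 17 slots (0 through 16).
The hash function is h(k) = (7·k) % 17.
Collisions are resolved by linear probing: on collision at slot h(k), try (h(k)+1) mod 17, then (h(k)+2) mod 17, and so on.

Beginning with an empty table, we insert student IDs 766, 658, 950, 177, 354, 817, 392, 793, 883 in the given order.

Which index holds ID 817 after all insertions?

8

766 hashes to 7; slot 7 is free => place at 7.
658 hashes to 16; slot 16 is free => place at 16.
950 hashes to 3; slot 3 is free => place at 3.
177 hashes to 15; slot 15 is free => place at 15.
354 hashes to 13; slot 13 is free => place at 13.
817 hashes to 7; 7 taken => place at 8.
392 hashes to 7; 7,8 taken => place at 9.
793 hashes to 9; 9 taken => place at 10.
883 hashes to 10; 10 taken => place at 11.
Table: [., ., ., 950, ., ., ., 766, 817, 392, 793, 883, ., 354, ., 177, 658]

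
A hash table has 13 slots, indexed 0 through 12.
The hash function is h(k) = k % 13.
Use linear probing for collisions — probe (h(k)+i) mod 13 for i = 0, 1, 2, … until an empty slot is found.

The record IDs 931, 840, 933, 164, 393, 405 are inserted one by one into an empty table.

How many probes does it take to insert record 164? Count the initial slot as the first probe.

4

931: h=8 -> slot 8
840: h=8, probe 8,9 -> slot 9
933: h=10 -> slot 10
164: h=8, probe 8,9,10,11 -> slot 11
393: h=3 -> slot 3
405: h=2 -> slot 2
Table: [-, -, 405, 393, -, -, -, -, 931, 840, 933, 164, -]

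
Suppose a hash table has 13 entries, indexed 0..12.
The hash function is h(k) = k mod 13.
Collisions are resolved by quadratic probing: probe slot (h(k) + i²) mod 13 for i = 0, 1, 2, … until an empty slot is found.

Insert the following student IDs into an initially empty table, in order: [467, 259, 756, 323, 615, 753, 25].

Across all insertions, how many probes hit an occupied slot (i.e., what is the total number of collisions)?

467: h=12 → slot 12
259: h=12, probe 12,0 → slot 0
756: h=2 → slot 2
323: h=11 → slot 11
615: h=4 → slot 4
753: h=12, probe 12,0,3 → slot 3
25: h=12, probe 12,0,3,8 → slot 8
Table: [259, ∅, 756, 753, 615, ∅, ∅, ∅, 25, ∅, ∅, 323, 467]

6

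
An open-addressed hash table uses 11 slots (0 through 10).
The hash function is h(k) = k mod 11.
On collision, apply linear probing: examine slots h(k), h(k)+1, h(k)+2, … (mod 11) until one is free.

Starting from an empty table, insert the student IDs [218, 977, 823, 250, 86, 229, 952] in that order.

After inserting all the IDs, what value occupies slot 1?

86

218: h=9 => slot 9
977: h=9, probe 9,10 => slot 10
823: h=9, probe 9,10,0 => slot 0
250: h=8 => slot 8
86: h=9, probe 9,10,0,1 => slot 1
229: h=9, probe 9,10,0,1,2 => slot 2
952: h=6 => slot 6
Table: [823, 86, 229, ∅, ∅, ∅, 952, ∅, 250, 218, 977]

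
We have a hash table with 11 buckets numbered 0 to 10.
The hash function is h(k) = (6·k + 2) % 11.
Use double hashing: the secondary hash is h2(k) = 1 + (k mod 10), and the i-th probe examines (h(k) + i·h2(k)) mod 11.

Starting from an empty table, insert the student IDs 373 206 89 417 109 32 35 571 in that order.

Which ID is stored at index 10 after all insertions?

32

373 hashes to 7; slot 7 is free → place at 7.
206 hashes to 6; slot 6 is free → place at 6.
89 hashes to 8; slot 8 is free → place at 8.
417 hashes to 7, h2=8; 7 taken → place at 4.
109 hashes to 7, h2=10; 7,6 taken → place at 5.
32 hashes to 7, h2=3; 7 taken → place at 10.
35 hashes to 3; slot 3 is free → place at 3.
571 hashes to 7, h2=2; 7 taken → place at 9.
Table: [∅, ∅, ∅, 35, 417, 109, 206, 373, 89, 571, 32]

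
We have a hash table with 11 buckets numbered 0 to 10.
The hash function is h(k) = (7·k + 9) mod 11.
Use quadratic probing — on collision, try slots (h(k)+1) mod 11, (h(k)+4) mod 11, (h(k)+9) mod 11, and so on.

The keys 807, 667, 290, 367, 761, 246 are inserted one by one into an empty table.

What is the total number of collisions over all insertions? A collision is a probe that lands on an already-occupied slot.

6

807: h=4 -> slot 4
667: h=3 -> slot 3
290: h=4, probe 4,5 -> slot 5
367: h=4, probe 4,5,8 -> slot 8
761: h=1 -> slot 1
246: h=4, probe 4,5,8,2 -> slot 2
Table: [-, 761, 246, 667, 807, 290, -, -, 367, -, -]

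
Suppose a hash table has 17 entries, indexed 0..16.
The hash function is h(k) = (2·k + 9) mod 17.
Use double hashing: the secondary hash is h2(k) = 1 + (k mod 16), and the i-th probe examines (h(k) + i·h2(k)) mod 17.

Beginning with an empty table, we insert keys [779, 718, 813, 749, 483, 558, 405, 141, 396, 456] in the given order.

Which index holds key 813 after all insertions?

Insert 779: h=3, slot 3 empty => index 3.
Insert 718: h=0, slot 0 empty => index 0.
Insert 813: h=3, h2=14, slots 3,0 occupied => index 14.
Insert 749: h=11, slot 11 empty => index 11.
Insert 483: h=6, slot 6 empty => index 6.
Insert 558: h=3, h2=15, slot 3 occupied => index 1.
Insert 405: h=3, h2=6, slot 3 occupied => index 9.
Insert 141: h=2, slot 2 empty => index 2.
Insert 396: h=2, h2=13, slot 2 occupied => index 15.
Insert 456: h=3, h2=9, slot 3 occupied => index 12.
Table: [718, 558, 141, 779, —, —, 483, —, —, 405, —, 749, 456, —, 813, 396, —]

14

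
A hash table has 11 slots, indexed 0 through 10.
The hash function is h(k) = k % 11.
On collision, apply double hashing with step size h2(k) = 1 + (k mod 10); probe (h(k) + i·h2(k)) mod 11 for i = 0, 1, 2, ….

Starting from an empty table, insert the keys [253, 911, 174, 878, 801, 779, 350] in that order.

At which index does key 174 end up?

253 hashes to 0; slot 0 is free → place at 0.
911 hashes to 9; slot 9 is free → place at 9.
174 hashes to 9, h2=5; 9 taken → place at 3.
878 hashes to 9, h2=9; 9 taken → place at 7.
801 hashes to 9, h2=2; 9,0 taken → place at 2.
779 hashes to 9, h2=10; 9 taken → place at 8.
350 hashes to 9, h2=1; 9 taken → place at 10.
Table: [253, -, 801, 174, -, -, -, 878, 779, 911, 350]

3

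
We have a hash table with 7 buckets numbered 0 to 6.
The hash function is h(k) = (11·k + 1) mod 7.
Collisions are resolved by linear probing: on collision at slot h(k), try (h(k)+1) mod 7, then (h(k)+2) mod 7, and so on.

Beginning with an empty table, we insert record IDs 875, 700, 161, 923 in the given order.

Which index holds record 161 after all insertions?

3

875: h=1 => slot 1
700: h=1, probe 1,2 => slot 2
161: h=1, probe 1,2,3 => slot 3
923: h=4 => slot 4
Table: [_, 875, 700, 161, 923, _, _]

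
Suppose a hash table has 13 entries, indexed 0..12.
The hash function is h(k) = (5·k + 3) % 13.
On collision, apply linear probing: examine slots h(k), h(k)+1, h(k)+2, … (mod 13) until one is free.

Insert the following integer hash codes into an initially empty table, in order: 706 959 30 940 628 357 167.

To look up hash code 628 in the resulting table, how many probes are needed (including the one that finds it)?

706: h=10 => slot 10
959: h=1 => slot 1
30: h=10, probe 10,11 => slot 11
940: h=10, probe 10,11,12 => slot 12
628: h=10, probe 10,11,12,0 => slot 0
357: h=7 => slot 7
167: h=6 => slot 6
Table: [628, 959, _, _, _, _, 167, 357, _, _, 706, 30, 940]
Lookup 628: h=10, probe 10,11,12,0 → found at 0.

4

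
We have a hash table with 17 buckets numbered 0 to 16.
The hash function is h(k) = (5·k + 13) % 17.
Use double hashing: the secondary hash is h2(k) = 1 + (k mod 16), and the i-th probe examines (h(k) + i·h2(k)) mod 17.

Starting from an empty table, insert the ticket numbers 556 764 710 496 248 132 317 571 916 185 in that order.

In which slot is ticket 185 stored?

13

556 hashes to 5; slot 5 is free -> place at 5.
764 hashes to 8; slot 8 is free -> place at 8.
710 hashes to 10; slot 10 is free -> place at 10.
496 hashes to 11; slot 11 is free -> place at 11.
248 hashes to 12; slot 12 is free -> place at 12.
132 hashes to 10, h2=5; 10 taken -> place at 15.
317 hashes to 0; slot 0 is free -> place at 0.
571 hashes to 12, h2=12; 12 taken -> place at 7.
916 hashes to 3; slot 3 is free -> place at 3.
185 hashes to 3, h2=10; 3 taken -> place at 13.
Table: [317, -, -, 916, -, 556, -, 571, 764, -, 710, 496, 248, 185, -, 132, -]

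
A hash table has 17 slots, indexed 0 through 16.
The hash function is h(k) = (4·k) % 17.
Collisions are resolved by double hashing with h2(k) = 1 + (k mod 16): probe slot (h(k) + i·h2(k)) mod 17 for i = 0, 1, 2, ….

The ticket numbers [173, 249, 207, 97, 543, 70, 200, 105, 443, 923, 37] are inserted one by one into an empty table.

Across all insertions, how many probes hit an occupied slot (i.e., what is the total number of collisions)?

4

173: h=12 -> slot 12
249: h=10 -> slot 10
207: h=12, h2=16, probe 12,11 -> slot 11
97: h=14 -> slot 14
543: h=13 -> slot 13
70: h=8 -> slot 8
200: h=1 -> slot 1
105: h=12, h2=10, probe 12,5 -> slot 5
443: h=4 -> slot 4
923: h=3 -> slot 3
37: h=12, h2=6, probe 12,1,7 -> slot 7
Table: [-, 200, -, 923, 443, 105, -, 37, 70, -, 249, 207, 173, 543, 97, -, -]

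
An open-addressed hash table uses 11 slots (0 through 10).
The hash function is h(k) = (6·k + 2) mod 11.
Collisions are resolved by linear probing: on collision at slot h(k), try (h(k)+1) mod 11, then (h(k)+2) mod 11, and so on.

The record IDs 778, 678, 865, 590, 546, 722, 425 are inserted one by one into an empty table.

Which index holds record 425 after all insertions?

778 hashes to 6; slot 6 is free -> place at 6.
678 hashes to 0; slot 0 is free -> place at 0.
865 hashes to 0; 0 taken -> place at 1.
590 hashes to 0; 0,1 taken -> place at 2.
546 hashes to 0; 0,1,2 taken -> place at 3.
722 hashes to 0; 0,1,2,3 taken -> place at 4.
425 hashes to 0; 0,1,2,3,4 taken -> place at 5.
Table: [678, 865, 590, 546, 722, 425, 778, ∅, ∅, ∅, ∅]

5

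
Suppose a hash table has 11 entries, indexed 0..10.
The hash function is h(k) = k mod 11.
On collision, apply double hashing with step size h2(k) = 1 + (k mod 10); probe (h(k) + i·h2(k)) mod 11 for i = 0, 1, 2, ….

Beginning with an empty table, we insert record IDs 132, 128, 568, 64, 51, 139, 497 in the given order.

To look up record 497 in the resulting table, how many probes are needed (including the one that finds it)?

132: h=0 → slot 0
128: h=7 → slot 7
568: h=7, h2=9, probe 7,5 → slot 5
64: h=9 → slot 9
51: h=7, h2=2, probe 7,9,0,2 → slot 2
139: h=7, h2=10, probe 7,6 → slot 6
497: h=2, h2=8, probe 2,10 → slot 10
Table: [132, —, 51, —, —, 568, 139, 128, —, 64, 497]
Lookup 497: h=2, h2=8, probe 2,10 → found at 10.

2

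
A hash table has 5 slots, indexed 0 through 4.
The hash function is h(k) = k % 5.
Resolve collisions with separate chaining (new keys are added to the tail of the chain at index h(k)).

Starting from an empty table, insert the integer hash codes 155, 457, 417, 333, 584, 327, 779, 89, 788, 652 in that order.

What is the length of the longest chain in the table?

155 → bucket 0
457 → bucket 2
417 → bucket 2 (collision)
333 → bucket 3
584 → bucket 4
327 → bucket 2 (collision)
779 → bucket 4 (collision)
89 → bucket 4 (collision)
788 → bucket 3 (collision)
652 → bucket 2 (collision)
Final buckets:
0: 155
1: -
2: 457 -> 417 -> 327 -> 652
3: 333 -> 788
4: 584 -> 779 -> 89

4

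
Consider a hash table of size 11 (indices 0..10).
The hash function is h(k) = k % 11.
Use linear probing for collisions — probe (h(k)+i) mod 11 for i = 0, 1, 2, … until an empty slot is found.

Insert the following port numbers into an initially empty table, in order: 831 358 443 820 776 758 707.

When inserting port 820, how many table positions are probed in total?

831 hashes to 6; slot 6 is free => place at 6.
358 hashes to 6; 6 taken => place at 7.
443 hashes to 3; slot 3 is free => place at 3.
820 hashes to 6; 6,7 taken => place at 8.
776 hashes to 6; 6,7,8 taken => place at 9.
758 hashes to 10; slot 10 is free => place at 10.
707 hashes to 3; 3 taken => place at 4.
Table: [∅, ∅, ∅, 443, 707, ∅, 831, 358, 820, 776, 758]

3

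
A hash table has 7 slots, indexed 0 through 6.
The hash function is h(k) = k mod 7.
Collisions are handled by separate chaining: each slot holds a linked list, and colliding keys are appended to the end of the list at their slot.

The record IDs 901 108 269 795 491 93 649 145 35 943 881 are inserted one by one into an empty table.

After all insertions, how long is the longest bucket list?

4

901 → bucket 5
108 → bucket 3
269 → bucket 3 (collision)
795 → bucket 4
491 → bucket 1
93 → bucket 2
649 → bucket 5 (collision)
145 → bucket 5 (collision)
35 → bucket 0
943 → bucket 5 (collision)
881 → bucket 6
Final buckets:
0: 35
1: 491
2: 93
3: 108 -> 269
4: 795
5: 901 -> 649 -> 145 -> 943
6: 881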